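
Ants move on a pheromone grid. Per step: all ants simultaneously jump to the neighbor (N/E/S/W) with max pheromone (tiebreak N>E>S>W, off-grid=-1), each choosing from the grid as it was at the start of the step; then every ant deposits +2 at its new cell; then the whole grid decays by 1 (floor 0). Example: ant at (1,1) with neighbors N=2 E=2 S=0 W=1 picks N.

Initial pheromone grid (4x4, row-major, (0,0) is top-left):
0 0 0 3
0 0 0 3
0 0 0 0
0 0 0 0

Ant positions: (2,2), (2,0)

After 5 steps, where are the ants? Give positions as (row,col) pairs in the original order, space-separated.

Step 1: ant0:(2,2)->N->(1,2) | ant1:(2,0)->N->(1,0)
  grid max=2 at (0,3)
Step 2: ant0:(1,2)->E->(1,3) | ant1:(1,0)->N->(0,0)
  grid max=3 at (1,3)
Step 3: ant0:(1,3)->N->(0,3) | ant1:(0,0)->E->(0,1)
  grid max=2 at (0,3)
Step 4: ant0:(0,3)->S->(1,3) | ant1:(0,1)->E->(0,2)
  grid max=3 at (1,3)
Step 5: ant0:(1,3)->N->(0,3) | ant1:(0,2)->E->(0,3)
  grid max=4 at (0,3)

(0,3) (0,3)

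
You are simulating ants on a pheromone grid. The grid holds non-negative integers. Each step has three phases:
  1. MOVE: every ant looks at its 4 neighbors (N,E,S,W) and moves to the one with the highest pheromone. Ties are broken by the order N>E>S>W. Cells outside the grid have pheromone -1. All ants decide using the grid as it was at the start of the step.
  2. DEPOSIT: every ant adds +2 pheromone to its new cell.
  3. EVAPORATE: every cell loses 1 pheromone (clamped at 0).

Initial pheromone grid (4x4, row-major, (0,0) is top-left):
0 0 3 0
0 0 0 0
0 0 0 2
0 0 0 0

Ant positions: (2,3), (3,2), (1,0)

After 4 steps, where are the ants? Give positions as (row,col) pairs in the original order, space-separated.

Step 1: ant0:(2,3)->N->(1,3) | ant1:(3,2)->N->(2,2) | ant2:(1,0)->N->(0,0)
  grid max=2 at (0,2)
Step 2: ant0:(1,3)->S->(2,3) | ant1:(2,2)->E->(2,3) | ant2:(0,0)->E->(0,1)
  grid max=4 at (2,3)
Step 3: ant0:(2,3)->N->(1,3) | ant1:(2,3)->N->(1,3) | ant2:(0,1)->E->(0,2)
  grid max=3 at (1,3)
Step 4: ant0:(1,3)->S->(2,3) | ant1:(1,3)->S->(2,3) | ant2:(0,2)->E->(0,3)
  grid max=6 at (2,3)

(2,3) (2,3) (0,3)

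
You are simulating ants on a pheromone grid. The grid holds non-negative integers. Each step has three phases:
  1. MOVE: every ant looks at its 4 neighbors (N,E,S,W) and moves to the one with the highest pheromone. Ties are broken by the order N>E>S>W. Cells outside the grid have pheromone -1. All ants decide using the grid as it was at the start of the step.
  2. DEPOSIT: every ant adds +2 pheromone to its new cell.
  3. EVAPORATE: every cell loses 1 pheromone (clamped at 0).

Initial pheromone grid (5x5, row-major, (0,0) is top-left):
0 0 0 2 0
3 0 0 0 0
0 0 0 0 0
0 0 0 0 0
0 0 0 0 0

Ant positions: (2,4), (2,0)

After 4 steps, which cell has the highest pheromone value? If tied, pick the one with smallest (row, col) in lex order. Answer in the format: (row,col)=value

Step 1: ant0:(2,4)->N->(1,4) | ant1:(2,0)->N->(1,0)
  grid max=4 at (1,0)
Step 2: ant0:(1,4)->N->(0,4) | ant1:(1,0)->N->(0,0)
  grid max=3 at (1,0)
Step 3: ant0:(0,4)->S->(1,4) | ant1:(0,0)->S->(1,0)
  grid max=4 at (1,0)
Step 4: ant0:(1,4)->N->(0,4) | ant1:(1,0)->N->(0,0)
  grid max=3 at (1,0)
Final grid:
  1 0 0 0 1
  3 0 0 0 0
  0 0 0 0 0
  0 0 0 0 0
  0 0 0 0 0
Max pheromone 3 at (1,0)

Answer: (1,0)=3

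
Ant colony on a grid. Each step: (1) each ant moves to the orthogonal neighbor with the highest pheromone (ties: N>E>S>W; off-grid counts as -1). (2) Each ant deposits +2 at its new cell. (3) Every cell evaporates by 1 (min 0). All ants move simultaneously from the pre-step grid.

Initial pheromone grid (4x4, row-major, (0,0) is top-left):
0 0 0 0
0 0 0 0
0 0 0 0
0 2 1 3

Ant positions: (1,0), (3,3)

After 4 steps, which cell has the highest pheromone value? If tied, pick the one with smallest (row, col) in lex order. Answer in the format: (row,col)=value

Step 1: ant0:(1,0)->N->(0,0) | ant1:(3,3)->W->(3,2)
  grid max=2 at (3,2)
Step 2: ant0:(0,0)->E->(0,1) | ant1:(3,2)->E->(3,3)
  grid max=3 at (3,3)
Step 3: ant0:(0,1)->E->(0,2) | ant1:(3,3)->W->(3,2)
  grid max=2 at (3,2)
Step 4: ant0:(0,2)->E->(0,3) | ant1:(3,2)->E->(3,3)
  grid max=3 at (3,3)
Final grid:
  0 0 0 1
  0 0 0 0
  0 0 0 0
  0 0 1 3
Max pheromone 3 at (3,3)

Answer: (3,3)=3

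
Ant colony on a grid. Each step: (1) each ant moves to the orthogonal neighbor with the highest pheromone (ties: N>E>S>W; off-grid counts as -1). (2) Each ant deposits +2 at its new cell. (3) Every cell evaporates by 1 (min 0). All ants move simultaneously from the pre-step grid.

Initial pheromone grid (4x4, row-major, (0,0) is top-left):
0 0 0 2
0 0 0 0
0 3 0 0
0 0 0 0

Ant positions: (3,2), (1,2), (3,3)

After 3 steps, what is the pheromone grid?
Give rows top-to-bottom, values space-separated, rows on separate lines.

After step 1: ants at (2,2),(0,2),(2,3)
  0 0 1 1
  0 0 0 0
  0 2 1 1
  0 0 0 0
After step 2: ants at (2,1),(0,3),(2,2)
  0 0 0 2
  0 0 0 0
  0 3 2 0
  0 0 0 0
After step 3: ants at (2,2),(1,3),(2,1)
  0 0 0 1
  0 0 0 1
  0 4 3 0
  0 0 0 0

0 0 0 1
0 0 0 1
0 4 3 0
0 0 0 0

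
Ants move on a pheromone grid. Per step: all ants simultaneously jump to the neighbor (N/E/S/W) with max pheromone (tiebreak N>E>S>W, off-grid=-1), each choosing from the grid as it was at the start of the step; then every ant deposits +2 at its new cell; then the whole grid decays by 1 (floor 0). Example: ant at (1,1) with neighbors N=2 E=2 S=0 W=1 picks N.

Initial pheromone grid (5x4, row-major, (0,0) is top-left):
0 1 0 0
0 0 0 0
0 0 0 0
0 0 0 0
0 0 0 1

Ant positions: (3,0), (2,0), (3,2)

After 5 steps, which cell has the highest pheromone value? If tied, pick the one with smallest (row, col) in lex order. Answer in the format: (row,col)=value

Answer: (1,0)=5

Derivation:
Step 1: ant0:(3,0)->N->(2,0) | ant1:(2,0)->N->(1,0) | ant2:(3,2)->N->(2,2)
  grid max=1 at (1,0)
Step 2: ant0:(2,0)->N->(1,0) | ant1:(1,0)->S->(2,0) | ant2:(2,2)->N->(1,2)
  grid max=2 at (1,0)
Step 3: ant0:(1,0)->S->(2,0) | ant1:(2,0)->N->(1,0) | ant2:(1,2)->N->(0,2)
  grid max=3 at (1,0)
Step 4: ant0:(2,0)->N->(1,0) | ant1:(1,0)->S->(2,0) | ant2:(0,2)->E->(0,3)
  grid max=4 at (1,0)
Step 5: ant0:(1,0)->S->(2,0) | ant1:(2,0)->N->(1,0) | ant2:(0,3)->S->(1,3)
  grid max=5 at (1,0)
Final grid:
  0 0 0 0
  5 0 0 1
  5 0 0 0
  0 0 0 0
  0 0 0 0
Max pheromone 5 at (1,0)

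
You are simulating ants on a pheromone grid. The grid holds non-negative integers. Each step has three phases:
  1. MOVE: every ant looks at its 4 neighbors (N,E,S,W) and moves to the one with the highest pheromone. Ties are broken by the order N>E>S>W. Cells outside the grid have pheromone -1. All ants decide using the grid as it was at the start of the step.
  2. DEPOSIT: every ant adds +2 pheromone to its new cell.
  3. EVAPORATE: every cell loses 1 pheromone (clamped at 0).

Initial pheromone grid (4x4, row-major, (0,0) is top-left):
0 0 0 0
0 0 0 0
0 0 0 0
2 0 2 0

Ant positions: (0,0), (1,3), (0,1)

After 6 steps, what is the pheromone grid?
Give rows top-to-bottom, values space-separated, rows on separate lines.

After step 1: ants at (0,1),(0,3),(0,2)
  0 1 1 1
  0 0 0 0
  0 0 0 0
  1 0 1 0
After step 2: ants at (0,2),(0,2),(0,3)
  0 0 4 2
  0 0 0 0
  0 0 0 0
  0 0 0 0
After step 3: ants at (0,3),(0,3),(0,2)
  0 0 5 5
  0 0 0 0
  0 0 0 0
  0 0 0 0
After step 4: ants at (0,2),(0,2),(0,3)
  0 0 8 6
  0 0 0 0
  0 0 0 0
  0 0 0 0
After step 5: ants at (0,3),(0,3),(0,2)
  0 0 9 9
  0 0 0 0
  0 0 0 0
  0 0 0 0
After step 6: ants at (0,2),(0,2),(0,3)
  0 0 12 10
  0 0 0 0
  0 0 0 0
  0 0 0 0

0 0 12 10
0 0 0 0
0 0 0 0
0 0 0 0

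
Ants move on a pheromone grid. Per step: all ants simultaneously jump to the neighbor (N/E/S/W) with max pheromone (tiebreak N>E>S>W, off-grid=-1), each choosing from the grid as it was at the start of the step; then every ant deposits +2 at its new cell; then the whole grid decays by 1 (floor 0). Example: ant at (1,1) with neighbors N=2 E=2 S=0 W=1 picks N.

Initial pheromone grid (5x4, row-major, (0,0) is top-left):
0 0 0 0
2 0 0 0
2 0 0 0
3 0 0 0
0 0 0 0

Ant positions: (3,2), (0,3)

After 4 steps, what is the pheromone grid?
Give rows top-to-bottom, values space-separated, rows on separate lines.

After step 1: ants at (2,2),(1,3)
  0 0 0 0
  1 0 0 1
  1 0 1 0
  2 0 0 0
  0 0 0 0
After step 2: ants at (1,2),(0,3)
  0 0 0 1
  0 0 1 0
  0 0 0 0
  1 0 0 0
  0 0 0 0
After step 3: ants at (0,2),(1,3)
  0 0 1 0
  0 0 0 1
  0 0 0 0
  0 0 0 0
  0 0 0 0
After step 4: ants at (0,3),(0,3)
  0 0 0 3
  0 0 0 0
  0 0 0 0
  0 0 0 0
  0 0 0 0

0 0 0 3
0 0 0 0
0 0 0 0
0 0 0 0
0 0 0 0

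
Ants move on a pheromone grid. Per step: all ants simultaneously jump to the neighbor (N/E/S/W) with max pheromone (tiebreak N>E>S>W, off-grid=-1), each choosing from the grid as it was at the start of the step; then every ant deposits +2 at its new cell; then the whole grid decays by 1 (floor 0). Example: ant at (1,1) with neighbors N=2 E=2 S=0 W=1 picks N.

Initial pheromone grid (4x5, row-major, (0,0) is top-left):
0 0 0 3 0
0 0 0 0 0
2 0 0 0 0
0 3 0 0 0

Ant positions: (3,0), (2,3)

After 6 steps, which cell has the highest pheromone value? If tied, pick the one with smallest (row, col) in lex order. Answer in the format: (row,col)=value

Step 1: ant0:(3,0)->E->(3,1) | ant1:(2,3)->N->(1,3)
  grid max=4 at (3,1)
Step 2: ant0:(3,1)->N->(2,1) | ant1:(1,3)->N->(0,3)
  grid max=3 at (0,3)
Step 3: ant0:(2,1)->S->(3,1) | ant1:(0,3)->E->(0,4)
  grid max=4 at (3,1)
Step 4: ant0:(3,1)->N->(2,1) | ant1:(0,4)->W->(0,3)
  grid max=3 at (0,3)
Step 5: ant0:(2,1)->S->(3,1) | ant1:(0,3)->E->(0,4)
  grid max=4 at (3,1)
Step 6: ant0:(3,1)->N->(2,1) | ant1:(0,4)->W->(0,3)
  grid max=3 at (0,3)
Final grid:
  0 0 0 3 0
  0 0 0 0 0
  0 1 0 0 0
  0 3 0 0 0
Max pheromone 3 at (0,3)

Answer: (0,3)=3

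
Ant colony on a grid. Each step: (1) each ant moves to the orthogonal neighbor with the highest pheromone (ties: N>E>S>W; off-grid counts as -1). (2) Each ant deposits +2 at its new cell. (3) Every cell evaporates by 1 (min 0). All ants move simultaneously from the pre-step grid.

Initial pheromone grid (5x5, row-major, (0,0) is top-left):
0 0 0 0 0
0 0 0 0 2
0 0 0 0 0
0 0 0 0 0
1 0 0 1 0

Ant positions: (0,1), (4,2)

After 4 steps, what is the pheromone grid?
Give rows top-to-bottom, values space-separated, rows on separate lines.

After step 1: ants at (0,2),(4,3)
  0 0 1 0 0
  0 0 0 0 1
  0 0 0 0 0
  0 0 0 0 0
  0 0 0 2 0
After step 2: ants at (0,3),(3,3)
  0 0 0 1 0
  0 0 0 0 0
  0 0 0 0 0
  0 0 0 1 0
  0 0 0 1 0
After step 3: ants at (0,4),(4,3)
  0 0 0 0 1
  0 0 0 0 0
  0 0 0 0 0
  0 0 0 0 0
  0 0 0 2 0
After step 4: ants at (1,4),(3,3)
  0 0 0 0 0
  0 0 0 0 1
  0 0 0 0 0
  0 0 0 1 0
  0 0 0 1 0

0 0 0 0 0
0 0 0 0 1
0 0 0 0 0
0 0 0 1 0
0 0 0 1 0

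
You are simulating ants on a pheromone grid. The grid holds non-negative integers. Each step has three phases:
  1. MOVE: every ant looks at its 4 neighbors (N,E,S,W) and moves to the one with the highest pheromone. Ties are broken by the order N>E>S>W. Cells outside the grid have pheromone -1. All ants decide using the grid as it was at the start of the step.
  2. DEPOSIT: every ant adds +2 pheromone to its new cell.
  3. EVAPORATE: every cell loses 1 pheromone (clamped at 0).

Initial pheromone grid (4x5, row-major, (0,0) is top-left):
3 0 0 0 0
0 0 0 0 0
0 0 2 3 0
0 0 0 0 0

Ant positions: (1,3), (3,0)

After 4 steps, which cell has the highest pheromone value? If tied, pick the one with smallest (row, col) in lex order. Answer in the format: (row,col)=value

Step 1: ant0:(1,3)->S->(2,3) | ant1:(3,0)->N->(2,0)
  grid max=4 at (2,3)
Step 2: ant0:(2,3)->W->(2,2) | ant1:(2,0)->N->(1,0)
  grid max=3 at (2,3)
Step 3: ant0:(2,2)->E->(2,3) | ant1:(1,0)->N->(0,0)
  grid max=4 at (2,3)
Step 4: ant0:(2,3)->W->(2,2) | ant1:(0,0)->E->(0,1)
  grid max=3 at (2,3)
Final grid:
  1 1 0 0 0
  0 0 0 0 0
  0 0 2 3 0
  0 0 0 0 0
Max pheromone 3 at (2,3)

Answer: (2,3)=3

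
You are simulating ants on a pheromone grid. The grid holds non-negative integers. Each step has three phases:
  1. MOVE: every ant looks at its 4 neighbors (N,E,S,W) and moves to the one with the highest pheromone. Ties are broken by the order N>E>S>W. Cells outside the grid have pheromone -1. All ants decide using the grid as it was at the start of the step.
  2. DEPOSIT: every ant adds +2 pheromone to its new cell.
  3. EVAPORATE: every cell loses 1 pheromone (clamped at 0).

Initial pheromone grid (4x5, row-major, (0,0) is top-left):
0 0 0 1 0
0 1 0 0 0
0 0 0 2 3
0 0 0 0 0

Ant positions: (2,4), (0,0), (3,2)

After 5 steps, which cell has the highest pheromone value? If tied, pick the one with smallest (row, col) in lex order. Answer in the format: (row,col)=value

Answer: (2,3)=7

Derivation:
Step 1: ant0:(2,4)->W->(2,3) | ant1:(0,0)->E->(0,1) | ant2:(3,2)->N->(2,2)
  grid max=3 at (2,3)
Step 2: ant0:(2,3)->E->(2,4) | ant1:(0,1)->E->(0,2) | ant2:(2,2)->E->(2,3)
  grid max=4 at (2,3)
Step 3: ant0:(2,4)->W->(2,3) | ant1:(0,2)->E->(0,3) | ant2:(2,3)->E->(2,4)
  grid max=5 at (2,3)
Step 4: ant0:(2,3)->E->(2,4) | ant1:(0,3)->E->(0,4) | ant2:(2,4)->W->(2,3)
  grid max=6 at (2,3)
Step 5: ant0:(2,4)->W->(2,3) | ant1:(0,4)->S->(1,4) | ant2:(2,3)->E->(2,4)
  grid max=7 at (2,3)
Final grid:
  0 0 0 0 0
  0 0 0 0 1
  0 0 0 7 6
  0 0 0 0 0
Max pheromone 7 at (2,3)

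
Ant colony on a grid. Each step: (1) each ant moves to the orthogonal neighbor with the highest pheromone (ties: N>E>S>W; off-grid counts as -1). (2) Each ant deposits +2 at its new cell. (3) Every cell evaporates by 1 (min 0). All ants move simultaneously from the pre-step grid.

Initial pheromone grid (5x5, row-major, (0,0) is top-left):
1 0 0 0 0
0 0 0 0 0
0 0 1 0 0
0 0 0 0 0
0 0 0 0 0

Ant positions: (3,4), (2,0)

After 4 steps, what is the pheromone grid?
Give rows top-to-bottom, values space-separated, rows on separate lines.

After step 1: ants at (2,4),(1,0)
  0 0 0 0 0
  1 0 0 0 0
  0 0 0 0 1
  0 0 0 0 0
  0 0 0 0 0
After step 2: ants at (1,4),(0,0)
  1 0 0 0 0
  0 0 0 0 1
  0 0 0 0 0
  0 0 0 0 0
  0 0 0 0 0
After step 3: ants at (0,4),(0,1)
  0 1 0 0 1
  0 0 0 0 0
  0 0 0 0 0
  0 0 0 0 0
  0 0 0 0 0
After step 4: ants at (1,4),(0,2)
  0 0 1 0 0
  0 0 0 0 1
  0 0 0 0 0
  0 0 0 0 0
  0 0 0 0 0

0 0 1 0 0
0 0 0 0 1
0 0 0 0 0
0 0 0 0 0
0 0 0 0 0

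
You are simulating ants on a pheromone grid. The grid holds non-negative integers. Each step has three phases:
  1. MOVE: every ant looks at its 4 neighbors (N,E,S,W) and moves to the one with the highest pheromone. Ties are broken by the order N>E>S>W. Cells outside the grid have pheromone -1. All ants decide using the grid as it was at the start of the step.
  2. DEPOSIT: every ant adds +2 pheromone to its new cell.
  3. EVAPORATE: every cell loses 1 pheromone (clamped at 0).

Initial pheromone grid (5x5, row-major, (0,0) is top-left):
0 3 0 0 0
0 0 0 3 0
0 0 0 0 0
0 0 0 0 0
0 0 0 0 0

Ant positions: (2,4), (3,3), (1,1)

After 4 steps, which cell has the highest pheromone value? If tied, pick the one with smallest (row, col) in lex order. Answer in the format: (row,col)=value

Step 1: ant0:(2,4)->N->(1,4) | ant1:(3,3)->N->(2,3) | ant2:(1,1)->N->(0,1)
  grid max=4 at (0,1)
Step 2: ant0:(1,4)->W->(1,3) | ant1:(2,3)->N->(1,3) | ant2:(0,1)->E->(0,2)
  grid max=5 at (1,3)
Step 3: ant0:(1,3)->N->(0,3) | ant1:(1,3)->N->(0,3) | ant2:(0,2)->W->(0,1)
  grid max=4 at (0,1)
Step 4: ant0:(0,3)->S->(1,3) | ant1:(0,3)->S->(1,3) | ant2:(0,1)->E->(0,2)
  grid max=7 at (1,3)
Final grid:
  0 3 1 2 0
  0 0 0 7 0
  0 0 0 0 0
  0 0 0 0 0
  0 0 0 0 0
Max pheromone 7 at (1,3)

Answer: (1,3)=7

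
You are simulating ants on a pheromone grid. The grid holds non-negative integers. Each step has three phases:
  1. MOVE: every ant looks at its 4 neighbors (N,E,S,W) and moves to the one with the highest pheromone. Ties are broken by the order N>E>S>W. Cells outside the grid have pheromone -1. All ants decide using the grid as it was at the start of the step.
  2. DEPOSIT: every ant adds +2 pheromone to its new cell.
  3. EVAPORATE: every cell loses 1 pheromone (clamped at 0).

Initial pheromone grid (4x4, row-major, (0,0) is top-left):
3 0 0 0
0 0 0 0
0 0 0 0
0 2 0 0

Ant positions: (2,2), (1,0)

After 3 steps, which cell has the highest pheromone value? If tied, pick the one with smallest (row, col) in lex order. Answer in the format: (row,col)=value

Answer: (0,0)=4

Derivation:
Step 1: ant0:(2,2)->N->(1,2) | ant1:(1,0)->N->(0,0)
  grid max=4 at (0,0)
Step 2: ant0:(1,2)->N->(0,2) | ant1:(0,0)->E->(0,1)
  grid max=3 at (0,0)
Step 3: ant0:(0,2)->W->(0,1) | ant1:(0,1)->W->(0,0)
  grid max=4 at (0,0)
Final grid:
  4 2 0 0
  0 0 0 0
  0 0 0 0
  0 0 0 0
Max pheromone 4 at (0,0)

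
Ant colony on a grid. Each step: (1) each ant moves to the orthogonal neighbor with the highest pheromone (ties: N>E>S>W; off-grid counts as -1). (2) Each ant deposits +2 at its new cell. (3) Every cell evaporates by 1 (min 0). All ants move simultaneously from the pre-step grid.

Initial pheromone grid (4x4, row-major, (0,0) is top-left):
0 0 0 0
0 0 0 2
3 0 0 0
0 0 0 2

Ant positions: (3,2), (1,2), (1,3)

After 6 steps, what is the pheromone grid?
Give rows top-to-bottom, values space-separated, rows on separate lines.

After step 1: ants at (3,3),(1,3),(0,3)
  0 0 0 1
  0 0 0 3
  2 0 0 0
  0 0 0 3
After step 2: ants at (2,3),(0,3),(1,3)
  0 0 0 2
  0 0 0 4
  1 0 0 1
  0 0 0 2
After step 3: ants at (1,3),(1,3),(0,3)
  0 0 0 3
  0 0 0 7
  0 0 0 0
  0 0 0 1
After step 4: ants at (0,3),(0,3),(1,3)
  0 0 0 6
  0 0 0 8
  0 0 0 0
  0 0 0 0
After step 5: ants at (1,3),(1,3),(0,3)
  0 0 0 7
  0 0 0 11
  0 0 0 0
  0 0 0 0
After step 6: ants at (0,3),(0,3),(1,3)
  0 0 0 10
  0 0 0 12
  0 0 0 0
  0 0 0 0

0 0 0 10
0 0 0 12
0 0 0 0
0 0 0 0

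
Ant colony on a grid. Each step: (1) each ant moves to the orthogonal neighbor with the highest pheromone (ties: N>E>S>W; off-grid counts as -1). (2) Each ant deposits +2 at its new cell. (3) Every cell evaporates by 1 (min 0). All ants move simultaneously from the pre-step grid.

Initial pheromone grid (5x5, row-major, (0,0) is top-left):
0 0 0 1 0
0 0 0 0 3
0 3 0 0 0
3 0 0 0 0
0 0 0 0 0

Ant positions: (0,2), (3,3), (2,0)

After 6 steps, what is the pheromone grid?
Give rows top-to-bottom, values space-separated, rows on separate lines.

After step 1: ants at (0,3),(2,3),(2,1)
  0 0 0 2 0
  0 0 0 0 2
  0 4 0 1 0
  2 0 0 0 0
  0 0 0 0 0
After step 2: ants at (0,4),(1,3),(1,1)
  0 0 0 1 1
  0 1 0 1 1
  0 3 0 0 0
  1 0 0 0 0
  0 0 0 0 0
After step 3: ants at (1,4),(0,3),(2,1)
  0 0 0 2 0
  0 0 0 0 2
  0 4 0 0 0
  0 0 0 0 0
  0 0 0 0 0
After step 4: ants at (0,4),(0,4),(1,1)
  0 0 0 1 3
  0 1 0 0 1
  0 3 0 0 0
  0 0 0 0 0
  0 0 0 0 0
After step 5: ants at (1,4),(1,4),(2,1)
  0 0 0 0 2
  0 0 0 0 4
  0 4 0 0 0
  0 0 0 0 0
  0 0 0 0 0
After step 6: ants at (0,4),(0,4),(1,1)
  0 0 0 0 5
  0 1 0 0 3
  0 3 0 0 0
  0 0 0 0 0
  0 0 0 0 0

0 0 0 0 5
0 1 0 0 3
0 3 0 0 0
0 0 0 0 0
0 0 0 0 0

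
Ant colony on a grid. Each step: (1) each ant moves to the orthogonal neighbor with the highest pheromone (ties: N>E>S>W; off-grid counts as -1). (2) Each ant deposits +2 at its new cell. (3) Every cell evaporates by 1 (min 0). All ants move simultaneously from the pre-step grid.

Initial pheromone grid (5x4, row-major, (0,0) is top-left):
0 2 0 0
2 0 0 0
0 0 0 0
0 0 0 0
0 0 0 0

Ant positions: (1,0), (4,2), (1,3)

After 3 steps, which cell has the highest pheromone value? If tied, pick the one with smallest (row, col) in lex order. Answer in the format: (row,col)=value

Step 1: ant0:(1,0)->N->(0,0) | ant1:(4,2)->N->(3,2) | ant2:(1,3)->N->(0,3)
  grid max=1 at (0,0)
Step 2: ant0:(0,0)->E->(0,1) | ant1:(3,2)->N->(2,2) | ant2:(0,3)->S->(1,3)
  grid max=2 at (0,1)
Step 3: ant0:(0,1)->E->(0,2) | ant1:(2,2)->N->(1,2) | ant2:(1,3)->N->(0,3)
  grid max=1 at (0,1)
Final grid:
  0 1 1 1
  0 0 1 0
  0 0 0 0
  0 0 0 0
  0 0 0 0
Max pheromone 1 at (0,1)

Answer: (0,1)=1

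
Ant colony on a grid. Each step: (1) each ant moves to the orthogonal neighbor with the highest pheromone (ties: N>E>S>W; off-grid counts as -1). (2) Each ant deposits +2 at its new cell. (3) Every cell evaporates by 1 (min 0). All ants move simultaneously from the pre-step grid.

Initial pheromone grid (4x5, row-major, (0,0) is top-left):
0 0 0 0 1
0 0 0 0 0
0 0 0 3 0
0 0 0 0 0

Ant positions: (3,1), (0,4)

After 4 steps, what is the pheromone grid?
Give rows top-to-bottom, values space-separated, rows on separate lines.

After step 1: ants at (2,1),(1,4)
  0 0 0 0 0
  0 0 0 0 1
  0 1 0 2 0
  0 0 0 0 0
After step 2: ants at (1,1),(0,4)
  0 0 0 0 1
  0 1 0 0 0
  0 0 0 1 0
  0 0 0 0 0
After step 3: ants at (0,1),(1,4)
  0 1 0 0 0
  0 0 0 0 1
  0 0 0 0 0
  0 0 0 0 0
After step 4: ants at (0,2),(0,4)
  0 0 1 0 1
  0 0 0 0 0
  0 0 0 0 0
  0 0 0 0 0

0 0 1 0 1
0 0 0 0 0
0 0 0 0 0
0 0 0 0 0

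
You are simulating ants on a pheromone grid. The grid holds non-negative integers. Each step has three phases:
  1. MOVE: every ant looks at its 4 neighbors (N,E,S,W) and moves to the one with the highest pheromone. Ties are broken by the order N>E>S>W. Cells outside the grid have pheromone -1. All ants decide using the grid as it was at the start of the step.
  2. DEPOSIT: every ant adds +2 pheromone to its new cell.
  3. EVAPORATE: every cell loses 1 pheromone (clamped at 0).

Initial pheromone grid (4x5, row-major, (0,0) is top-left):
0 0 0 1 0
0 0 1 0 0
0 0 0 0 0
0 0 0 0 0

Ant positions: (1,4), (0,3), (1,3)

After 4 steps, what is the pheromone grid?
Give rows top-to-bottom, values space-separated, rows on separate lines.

After step 1: ants at (0,4),(0,4),(0,3)
  0 0 0 2 3
  0 0 0 0 0
  0 0 0 0 0
  0 0 0 0 0
After step 2: ants at (0,3),(0,3),(0,4)
  0 0 0 5 4
  0 0 0 0 0
  0 0 0 0 0
  0 0 0 0 0
After step 3: ants at (0,4),(0,4),(0,3)
  0 0 0 6 7
  0 0 0 0 0
  0 0 0 0 0
  0 0 0 0 0
After step 4: ants at (0,3),(0,3),(0,4)
  0 0 0 9 8
  0 0 0 0 0
  0 0 0 0 0
  0 0 0 0 0

0 0 0 9 8
0 0 0 0 0
0 0 0 0 0
0 0 0 0 0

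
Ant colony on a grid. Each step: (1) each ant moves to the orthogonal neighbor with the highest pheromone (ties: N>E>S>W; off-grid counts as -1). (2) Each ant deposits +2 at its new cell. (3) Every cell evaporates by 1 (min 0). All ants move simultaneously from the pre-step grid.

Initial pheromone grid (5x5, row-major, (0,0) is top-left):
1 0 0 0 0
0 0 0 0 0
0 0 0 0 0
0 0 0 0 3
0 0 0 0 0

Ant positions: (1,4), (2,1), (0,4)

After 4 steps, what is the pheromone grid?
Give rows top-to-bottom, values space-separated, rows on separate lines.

After step 1: ants at (0,4),(1,1),(1,4)
  0 0 0 0 1
  0 1 0 0 1
  0 0 0 0 0
  0 0 0 0 2
  0 0 0 0 0
After step 2: ants at (1,4),(0,1),(0,4)
  0 1 0 0 2
  0 0 0 0 2
  0 0 0 0 0
  0 0 0 0 1
  0 0 0 0 0
After step 3: ants at (0,4),(0,2),(1,4)
  0 0 1 0 3
  0 0 0 0 3
  0 0 0 0 0
  0 0 0 0 0
  0 0 0 0 0
After step 4: ants at (1,4),(0,3),(0,4)
  0 0 0 1 4
  0 0 0 0 4
  0 0 0 0 0
  0 0 0 0 0
  0 0 0 0 0

0 0 0 1 4
0 0 0 0 4
0 0 0 0 0
0 0 0 0 0
0 0 0 0 0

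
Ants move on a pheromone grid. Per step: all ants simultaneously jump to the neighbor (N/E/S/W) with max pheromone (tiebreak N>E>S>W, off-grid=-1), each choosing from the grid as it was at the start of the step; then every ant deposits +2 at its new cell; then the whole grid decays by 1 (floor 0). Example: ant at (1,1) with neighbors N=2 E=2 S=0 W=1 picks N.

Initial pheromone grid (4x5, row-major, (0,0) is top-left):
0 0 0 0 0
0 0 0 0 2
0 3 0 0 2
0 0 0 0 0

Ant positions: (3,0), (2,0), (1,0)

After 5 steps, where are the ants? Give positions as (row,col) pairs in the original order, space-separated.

Step 1: ant0:(3,0)->N->(2,0) | ant1:(2,0)->E->(2,1) | ant2:(1,0)->N->(0,0)
  grid max=4 at (2,1)
Step 2: ant0:(2,0)->E->(2,1) | ant1:(2,1)->W->(2,0) | ant2:(0,0)->E->(0,1)
  grid max=5 at (2,1)
Step 3: ant0:(2,1)->W->(2,0) | ant1:(2,0)->E->(2,1) | ant2:(0,1)->E->(0,2)
  grid max=6 at (2,1)
Step 4: ant0:(2,0)->E->(2,1) | ant1:(2,1)->W->(2,0) | ant2:(0,2)->E->(0,3)
  grid max=7 at (2,1)
Step 5: ant0:(2,1)->W->(2,0) | ant1:(2,0)->E->(2,1) | ant2:(0,3)->E->(0,4)
  grid max=8 at (2,1)

(2,0) (2,1) (0,4)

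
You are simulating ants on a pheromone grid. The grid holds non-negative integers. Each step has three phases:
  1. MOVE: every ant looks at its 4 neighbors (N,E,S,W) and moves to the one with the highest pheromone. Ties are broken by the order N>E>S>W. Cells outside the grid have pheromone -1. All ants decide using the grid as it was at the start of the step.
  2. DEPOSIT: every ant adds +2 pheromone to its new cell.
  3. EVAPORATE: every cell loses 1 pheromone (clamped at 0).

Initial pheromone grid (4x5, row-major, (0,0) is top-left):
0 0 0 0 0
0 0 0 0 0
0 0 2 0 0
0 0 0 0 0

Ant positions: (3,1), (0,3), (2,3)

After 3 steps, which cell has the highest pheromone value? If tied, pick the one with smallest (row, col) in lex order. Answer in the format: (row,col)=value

Step 1: ant0:(3,1)->N->(2,1) | ant1:(0,3)->E->(0,4) | ant2:(2,3)->W->(2,2)
  grid max=3 at (2,2)
Step 2: ant0:(2,1)->E->(2,2) | ant1:(0,4)->S->(1,4) | ant2:(2,2)->W->(2,1)
  grid max=4 at (2,2)
Step 3: ant0:(2,2)->W->(2,1) | ant1:(1,4)->N->(0,4) | ant2:(2,1)->E->(2,2)
  grid max=5 at (2,2)
Final grid:
  0 0 0 0 1
  0 0 0 0 0
  0 3 5 0 0
  0 0 0 0 0
Max pheromone 5 at (2,2)

Answer: (2,2)=5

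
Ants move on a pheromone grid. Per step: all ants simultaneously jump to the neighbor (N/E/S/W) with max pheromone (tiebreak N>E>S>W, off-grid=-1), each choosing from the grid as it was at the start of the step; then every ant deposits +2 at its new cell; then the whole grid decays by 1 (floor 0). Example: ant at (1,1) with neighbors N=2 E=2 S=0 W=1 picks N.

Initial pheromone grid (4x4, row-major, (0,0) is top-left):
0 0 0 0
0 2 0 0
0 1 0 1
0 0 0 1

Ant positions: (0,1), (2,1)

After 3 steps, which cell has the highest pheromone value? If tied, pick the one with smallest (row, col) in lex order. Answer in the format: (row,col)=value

Step 1: ant0:(0,1)->S->(1,1) | ant1:(2,1)->N->(1,1)
  grid max=5 at (1,1)
Step 2: ant0:(1,1)->N->(0,1) | ant1:(1,1)->N->(0,1)
  grid max=4 at (1,1)
Step 3: ant0:(0,1)->S->(1,1) | ant1:(0,1)->S->(1,1)
  grid max=7 at (1,1)
Final grid:
  0 2 0 0
  0 7 0 0
  0 0 0 0
  0 0 0 0
Max pheromone 7 at (1,1)

Answer: (1,1)=7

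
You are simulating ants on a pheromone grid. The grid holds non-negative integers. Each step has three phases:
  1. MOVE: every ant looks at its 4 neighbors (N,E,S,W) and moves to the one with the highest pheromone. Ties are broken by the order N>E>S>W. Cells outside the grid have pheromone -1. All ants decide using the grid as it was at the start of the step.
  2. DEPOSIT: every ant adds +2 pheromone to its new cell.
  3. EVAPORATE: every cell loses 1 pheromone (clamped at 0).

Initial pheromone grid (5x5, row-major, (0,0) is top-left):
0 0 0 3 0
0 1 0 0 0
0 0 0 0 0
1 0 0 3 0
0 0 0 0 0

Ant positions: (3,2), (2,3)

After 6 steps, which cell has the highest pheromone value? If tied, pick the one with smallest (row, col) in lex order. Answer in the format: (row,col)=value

Answer: (3,3)=9

Derivation:
Step 1: ant0:(3,2)->E->(3,3) | ant1:(2,3)->S->(3,3)
  grid max=6 at (3,3)
Step 2: ant0:(3,3)->N->(2,3) | ant1:(3,3)->N->(2,3)
  grid max=5 at (3,3)
Step 3: ant0:(2,3)->S->(3,3) | ant1:(2,3)->S->(3,3)
  grid max=8 at (3,3)
Step 4: ant0:(3,3)->N->(2,3) | ant1:(3,3)->N->(2,3)
  grid max=7 at (3,3)
Step 5: ant0:(2,3)->S->(3,3) | ant1:(2,3)->S->(3,3)
  grid max=10 at (3,3)
Step 6: ant0:(3,3)->N->(2,3) | ant1:(3,3)->N->(2,3)
  grid max=9 at (3,3)
Final grid:
  0 0 0 0 0
  0 0 0 0 0
  0 0 0 7 0
  0 0 0 9 0
  0 0 0 0 0
Max pheromone 9 at (3,3)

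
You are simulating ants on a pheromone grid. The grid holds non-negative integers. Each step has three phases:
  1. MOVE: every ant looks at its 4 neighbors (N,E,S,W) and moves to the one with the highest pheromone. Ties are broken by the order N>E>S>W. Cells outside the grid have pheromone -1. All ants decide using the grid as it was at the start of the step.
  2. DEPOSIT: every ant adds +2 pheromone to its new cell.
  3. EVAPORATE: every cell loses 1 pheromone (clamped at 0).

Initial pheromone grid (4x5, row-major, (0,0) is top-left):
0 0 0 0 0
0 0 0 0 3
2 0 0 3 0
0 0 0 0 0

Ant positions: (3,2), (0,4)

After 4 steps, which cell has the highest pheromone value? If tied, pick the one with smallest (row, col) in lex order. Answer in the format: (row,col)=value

Step 1: ant0:(3,2)->N->(2,2) | ant1:(0,4)->S->(1,4)
  grid max=4 at (1,4)
Step 2: ant0:(2,2)->E->(2,3) | ant1:(1,4)->N->(0,4)
  grid max=3 at (1,4)
Step 3: ant0:(2,3)->N->(1,3) | ant1:(0,4)->S->(1,4)
  grid max=4 at (1,4)
Step 4: ant0:(1,3)->E->(1,4) | ant1:(1,4)->W->(1,3)
  grid max=5 at (1,4)
Final grid:
  0 0 0 0 0
  0 0 0 2 5
  0 0 0 1 0
  0 0 0 0 0
Max pheromone 5 at (1,4)

Answer: (1,4)=5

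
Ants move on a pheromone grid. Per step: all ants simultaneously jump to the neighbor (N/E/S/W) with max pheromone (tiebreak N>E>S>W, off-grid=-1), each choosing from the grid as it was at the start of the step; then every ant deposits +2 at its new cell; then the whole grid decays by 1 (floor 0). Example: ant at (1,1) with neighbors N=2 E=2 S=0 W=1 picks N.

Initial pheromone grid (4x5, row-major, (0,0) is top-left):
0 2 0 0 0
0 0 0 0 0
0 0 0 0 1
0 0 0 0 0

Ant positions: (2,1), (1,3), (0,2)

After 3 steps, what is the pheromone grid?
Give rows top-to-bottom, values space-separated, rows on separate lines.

After step 1: ants at (1,1),(0,3),(0,1)
  0 3 0 1 0
  0 1 0 0 0
  0 0 0 0 0
  0 0 0 0 0
After step 2: ants at (0,1),(0,4),(1,1)
  0 4 0 0 1
  0 2 0 0 0
  0 0 0 0 0
  0 0 0 0 0
After step 3: ants at (1,1),(1,4),(0,1)
  0 5 0 0 0
  0 3 0 0 1
  0 0 0 0 0
  0 0 0 0 0

0 5 0 0 0
0 3 0 0 1
0 0 0 0 0
0 0 0 0 0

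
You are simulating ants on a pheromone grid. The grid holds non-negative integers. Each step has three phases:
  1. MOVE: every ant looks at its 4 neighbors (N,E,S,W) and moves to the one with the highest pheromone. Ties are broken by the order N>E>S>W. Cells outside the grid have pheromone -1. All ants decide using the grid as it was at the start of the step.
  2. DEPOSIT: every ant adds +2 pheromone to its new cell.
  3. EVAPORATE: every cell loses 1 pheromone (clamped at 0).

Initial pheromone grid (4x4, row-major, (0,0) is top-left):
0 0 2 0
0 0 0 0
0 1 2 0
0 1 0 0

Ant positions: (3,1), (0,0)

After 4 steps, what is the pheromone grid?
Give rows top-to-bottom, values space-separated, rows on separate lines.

After step 1: ants at (2,1),(0,1)
  0 1 1 0
  0 0 0 0
  0 2 1 0
  0 0 0 0
After step 2: ants at (2,2),(0,2)
  0 0 2 0
  0 0 0 0
  0 1 2 0
  0 0 0 0
After step 3: ants at (2,1),(0,3)
  0 0 1 1
  0 0 0 0
  0 2 1 0
  0 0 0 0
After step 4: ants at (2,2),(0,2)
  0 0 2 0
  0 0 0 0
  0 1 2 0
  0 0 0 0

0 0 2 0
0 0 0 0
0 1 2 0
0 0 0 0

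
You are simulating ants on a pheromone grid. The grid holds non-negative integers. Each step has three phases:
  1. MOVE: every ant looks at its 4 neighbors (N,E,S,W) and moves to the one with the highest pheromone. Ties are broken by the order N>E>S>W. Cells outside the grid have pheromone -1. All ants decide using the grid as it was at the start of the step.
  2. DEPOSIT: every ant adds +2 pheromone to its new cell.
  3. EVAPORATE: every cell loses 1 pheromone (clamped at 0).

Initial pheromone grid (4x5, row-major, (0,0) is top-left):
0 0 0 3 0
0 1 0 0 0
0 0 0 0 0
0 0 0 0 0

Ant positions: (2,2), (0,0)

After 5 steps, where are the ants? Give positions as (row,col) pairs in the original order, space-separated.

Step 1: ant0:(2,2)->N->(1,2) | ant1:(0,0)->E->(0,1)
  grid max=2 at (0,3)
Step 2: ant0:(1,2)->N->(0,2) | ant1:(0,1)->E->(0,2)
  grid max=3 at (0,2)
Step 3: ant0:(0,2)->E->(0,3) | ant1:(0,2)->E->(0,3)
  grid max=4 at (0,3)
Step 4: ant0:(0,3)->W->(0,2) | ant1:(0,3)->W->(0,2)
  grid max=5 at (0,2)
Step 5: ant0:(0,2)->E->(0,3) | ant1:(0,2)->E->(0,3)
  grid max=6 at (0,3)

(0,3) (0,3)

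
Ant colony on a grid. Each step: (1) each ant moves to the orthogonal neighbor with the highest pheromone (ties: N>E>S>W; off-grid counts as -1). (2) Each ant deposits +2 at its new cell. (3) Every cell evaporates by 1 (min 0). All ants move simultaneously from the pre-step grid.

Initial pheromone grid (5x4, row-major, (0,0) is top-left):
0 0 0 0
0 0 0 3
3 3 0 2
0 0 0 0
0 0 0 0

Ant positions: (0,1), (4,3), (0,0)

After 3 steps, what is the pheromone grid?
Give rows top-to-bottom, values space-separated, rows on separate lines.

After step 1: ants at (0,2),(3,3),(0,1)
  0 1 1 0
  0 0 0 2
  2 2 0 1
  0 0 0 1
  0 0 0 0
After step 2: ants at (0,1),(2,3),(0,2)
  0 2 2 0
  0 0 0 1
  1 1 0 2
  0 0 0 0
  0 0 0 0
After step 3: ants at (0,2),(1,3),(0,1)
  0 3 3 0
  0 0 0 2
  0 0 0 1
  0 0 0 0
  0 0 0 0

0 3 3 0
0 0 0 2
0 0 0 1
0 0 0 0
0 0 0 0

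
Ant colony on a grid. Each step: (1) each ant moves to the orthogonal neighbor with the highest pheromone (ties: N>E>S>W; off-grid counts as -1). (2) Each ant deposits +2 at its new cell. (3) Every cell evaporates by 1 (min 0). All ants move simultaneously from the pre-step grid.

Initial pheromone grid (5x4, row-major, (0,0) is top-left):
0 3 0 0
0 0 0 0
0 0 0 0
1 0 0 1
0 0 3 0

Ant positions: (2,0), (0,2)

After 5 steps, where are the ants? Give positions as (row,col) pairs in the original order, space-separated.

Step 1: ant0:(2,0)->S->(3,0) | ant1:(0,2)->W->(0,1)
  grid max=4 at (0,1)
Step 2: ant0:(3,0)->N->(2,0) | ant1:(0,1)->E->(0,2)
  grid max=3 at (0,1)
Step 3: ant0:(2,0)->S->(3,0) | ant1:(0,2)->W->(0,1)
  grid max=4 at (0,1)
Step 4: ant0:(3,0)->N->(2,0) | ant1:(0,1)->E->(0,2)
  grid max=3 at (0,1)
Step 5: ant0:(2,0)->S->(3,0) | ant1:(0,2)->W->(0,1)
  grid max=4 at (0,1)

(3,0) (0,1)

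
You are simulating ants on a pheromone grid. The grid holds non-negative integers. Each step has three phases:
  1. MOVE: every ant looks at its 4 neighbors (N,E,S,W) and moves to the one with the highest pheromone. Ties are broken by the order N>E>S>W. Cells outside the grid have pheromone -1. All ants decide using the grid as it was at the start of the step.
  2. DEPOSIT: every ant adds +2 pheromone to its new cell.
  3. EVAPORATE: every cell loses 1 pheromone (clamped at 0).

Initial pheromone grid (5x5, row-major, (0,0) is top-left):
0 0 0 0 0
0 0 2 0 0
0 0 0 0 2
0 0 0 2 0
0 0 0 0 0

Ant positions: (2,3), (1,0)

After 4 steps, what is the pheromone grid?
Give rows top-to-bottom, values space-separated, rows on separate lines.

After step 1: ants at (2,4),(0,0)
  1 0 0 0 0
  0 0 1 0 0
  0 0 0 0 3
  0 0 0 1 0
  0 0 0 0 0
After step 2: ants at (1,4),(0,1)
  0 1 0 0 0
  0 0 0 0 1
  0 0 0 0 2
  0 0 0 0 0
  0 0 0 0 0
After step 3: ants at (2,4),(0,2)
  0 0 1 0 0
  0 0 0 0 0
  0 0 0 0 3
  0 0 0 0 0
  0 0 0 0 0
After step 4: ants at (1,4),(0,3)
  0 0 0 1 0
  0 0 0 0 1
  0 0 0 0 2
  0 0 0 0 0
  0 0 0 0 0

0 0 0 1 0
0 0 0 0 1
0 0 0 0 2
0 0 0 0 0
0 0 0 0 0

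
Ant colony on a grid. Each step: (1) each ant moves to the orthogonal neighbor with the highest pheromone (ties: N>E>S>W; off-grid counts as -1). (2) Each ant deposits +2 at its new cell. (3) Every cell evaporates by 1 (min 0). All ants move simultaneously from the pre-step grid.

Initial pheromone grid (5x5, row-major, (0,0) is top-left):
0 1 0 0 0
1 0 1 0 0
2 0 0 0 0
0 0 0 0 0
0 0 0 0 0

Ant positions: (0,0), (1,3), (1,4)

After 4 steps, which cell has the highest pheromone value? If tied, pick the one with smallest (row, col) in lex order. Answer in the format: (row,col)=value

Answer: (0,2)=5

Derivation:
Step 1: ant0:(0,0)->E->(0,1) | ant1:(1,3)->W->(1,2) | ant2:(1,4)->N->(0,4)
  grid max=2 at (0,1)
Step 2: ant0:(0,1)->E->(0,2) | ant1:(1,2)->N->(0,2) | ant2:(0,4)->S->(1,4)
  grid max=3 at (0,2)
Step 3: ant0:(0,2)->S->(1,2) | ant1:(0,2)->S->(1,2) | ant2:(1,4)->N->(0,4)
  grid max=4 at (1,2)
Step 4: ant0:(1,2)->N->(0,2) | ant1:(1,2)->N->(0,2) | ant2:(0,4)->S->(1,4)
  grid max=5 at (0,2)
Final grid:
  0 0 5 0 0
  0 0 3 0 1
  0 0 0 0 0
  0 0 0 0 0
  0 0 0 0 0
Max pheromone 5 at (0,2)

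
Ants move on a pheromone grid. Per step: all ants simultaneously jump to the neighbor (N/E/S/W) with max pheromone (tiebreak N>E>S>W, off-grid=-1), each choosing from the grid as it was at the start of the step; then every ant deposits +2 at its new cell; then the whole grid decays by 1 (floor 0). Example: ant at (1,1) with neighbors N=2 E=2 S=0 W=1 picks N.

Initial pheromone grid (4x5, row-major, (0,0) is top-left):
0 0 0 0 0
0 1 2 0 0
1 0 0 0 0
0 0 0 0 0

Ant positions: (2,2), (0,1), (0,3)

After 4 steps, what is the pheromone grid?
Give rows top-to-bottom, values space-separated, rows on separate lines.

After step 1: ants at (1,2),(1,1),(0,4)
  0 0 0 0 1
  0 2 3 0 0
  0 0 0 0 0
  0 0 0 0 0
After step 2: ants at (1,1),(1,2),(1,4)
  0 0 0 0 0
  0 3 4 0 1
  0 0 0 0 0
  0 0 0 0 0
After step 3: ants at (1,2),(1,1),(0,4)
  0 0 0 0 1
  0 4 5 0 0
  0 0 0 0 0
  0 0 0 0 0
After step 4: ants at (1,1),(1,2),(1,4)
  0 0 0 0 0
  0 5 6 0 1
  0 0 0 0 0
  0 0 0 0 0

0 0 0 0 0
0 5 6 0 1
0 0 0 0 0
0 0 0 0 0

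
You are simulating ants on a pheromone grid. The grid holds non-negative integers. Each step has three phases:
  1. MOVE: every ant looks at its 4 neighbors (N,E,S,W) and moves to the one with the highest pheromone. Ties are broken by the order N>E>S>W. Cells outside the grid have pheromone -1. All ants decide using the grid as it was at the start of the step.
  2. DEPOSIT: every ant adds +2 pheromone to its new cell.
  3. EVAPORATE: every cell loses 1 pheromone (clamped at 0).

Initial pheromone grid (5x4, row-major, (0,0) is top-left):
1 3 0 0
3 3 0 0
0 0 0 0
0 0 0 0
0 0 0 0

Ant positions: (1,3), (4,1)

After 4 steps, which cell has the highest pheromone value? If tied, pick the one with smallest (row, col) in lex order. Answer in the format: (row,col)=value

Answer: (0,1)=1

Derivation:
Step 1: ant0:(1,3)->N->(0,3) | ant1:(4,1)->N->(3,1)
  grid max=2 at (0,1)
Step 2: ant0:(0,3)->S->(1,3) | ant1:(3,1)->N->(2,1)
  grid max=1 at (0,1)
Step 3: ant0:(1,3)->N->(0,3) | ant1:(2,1)->N->(1,1)
  grid max=2 at (1,1)
Step 4: ant0:(0,3)->S->(1,3) | ant1:(1,1)->N->(0,1)
  grid max=1 at (0,1)
Final grid:
  0 1 0 0
  0 1 0 1
  0 0 0 0
  0 0 0 0
  0 0 0 0
Max pheromone 1 at (0,1)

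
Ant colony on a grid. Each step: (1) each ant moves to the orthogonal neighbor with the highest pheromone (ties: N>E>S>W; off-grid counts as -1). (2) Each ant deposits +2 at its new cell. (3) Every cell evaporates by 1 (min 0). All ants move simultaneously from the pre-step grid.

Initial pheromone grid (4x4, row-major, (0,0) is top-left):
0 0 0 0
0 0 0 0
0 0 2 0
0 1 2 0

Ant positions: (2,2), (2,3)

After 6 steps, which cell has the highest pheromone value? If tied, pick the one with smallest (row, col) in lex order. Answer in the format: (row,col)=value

Step 1: ant0:(2,2)->S->(3,2) | ant1:(2,3)->W->(2,2)
  grid max=3 at (2,2)
Step 2: ant0:(3,2)->N->(2,2) | ant1:(2,2)->S->(3,2)
  grid max=4 at (2,2)
Step 3: ant0:(2,2)->S->(3,2) | ant1:(3,2)->N->(2,2)
  grid max=5 at (2,2)
Step 4: ant0:(3,2)->N->(2,2) | ant1:(2,2)->S->(3,2)
  grid max=6 at (2,2)
Step 5: ant0:(2,2)->S->(3,2) | ant1:(3,2)->N->(2,2)
  grid max=7 at (2,2)
Step 6: ant0:(3,2)->N->(2,2) | ant1:(2,2)->S->(3,2)
  grid max=8 at (2,2)
Final grid:
  0 0 0 0
  0 0 0 0
  0 0 8 0
  0 0 8 0
Max pheromone 8 at (2,2)

Answer: (2,2)=8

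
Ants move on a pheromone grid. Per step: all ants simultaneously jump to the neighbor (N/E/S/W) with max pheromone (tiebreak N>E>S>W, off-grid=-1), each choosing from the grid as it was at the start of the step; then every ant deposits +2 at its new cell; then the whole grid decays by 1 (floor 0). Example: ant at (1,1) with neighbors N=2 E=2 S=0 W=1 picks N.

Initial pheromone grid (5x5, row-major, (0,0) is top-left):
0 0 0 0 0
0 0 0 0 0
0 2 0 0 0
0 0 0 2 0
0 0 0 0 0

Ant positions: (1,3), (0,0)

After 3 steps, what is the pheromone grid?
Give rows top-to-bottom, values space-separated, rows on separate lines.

After step 1: ants at (0,3),(0,1)
  0 1 0 1 0
  0 0 0 0 0
  0 1 0 0 0
  0 0 0 1 0
  0 0 0 0 0
After step 2: ants at (0,4),(0,2)
  0 0 1 0 1
  0 0 0 0 0
  0 0 0 0 0
  0 0 0 0 0
  0 0 0 0 0
After step 3: ants at (1,4),(0,3)
  0 0 0 1 0
  0 0 0 0 1
  0 0 0 0 0
  0 0 0 0 0
  0 0 0 0 0

0 0 0 1 0
0 0 0 0 1
0 0 0 0 0
0 0 0 0 0
0 0 0 0 0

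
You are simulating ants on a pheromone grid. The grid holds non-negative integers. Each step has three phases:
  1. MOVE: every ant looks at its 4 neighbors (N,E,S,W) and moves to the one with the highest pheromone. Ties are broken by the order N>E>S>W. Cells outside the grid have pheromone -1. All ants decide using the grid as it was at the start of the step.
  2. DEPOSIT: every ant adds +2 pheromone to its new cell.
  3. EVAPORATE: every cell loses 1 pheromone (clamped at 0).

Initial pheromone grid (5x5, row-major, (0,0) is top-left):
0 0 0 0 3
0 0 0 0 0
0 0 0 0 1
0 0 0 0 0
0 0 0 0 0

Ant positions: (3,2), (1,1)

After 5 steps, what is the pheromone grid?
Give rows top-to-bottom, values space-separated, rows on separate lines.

After step 1: ants at (2,2),(0,1)
  0 1 0 0 2
  0 0 0 0 0
  0 0 1 0 0
  0 0 0 0 0
  0 0 0 0 0
After step 2: ants at (1,2),(0,2)
  0 0 1 0 1
  0 0 1 0 0
  0 0 0 0 0
  0 0 0 0 0
  0 0 0 0 0
After step 3: ants at (0,2),(1,2)
  0 0 2 0 0
  0 0 2 0 0
  0 0 0 0 0
  0 0 0 0 0
  0 0 0 0 0
After step 4: ants at (1,2),(0,2)
  0 0 3 0 0
  0 0 3 0 0
  0 0 0 0 0
  0 0 0 0 0
  0 0 0 0 0
After step 5: ants at (0,2),(1,2)
  0 0 4 0 0
  0 0 4 0 0
  0 0 0 0 0
  0 0 0 0 0
  0 0 0 0 0

0 0 4 0 0
0 0 4 0 0
0 0 0 0 0
0 0 0 0 0
0 0 0 0 0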